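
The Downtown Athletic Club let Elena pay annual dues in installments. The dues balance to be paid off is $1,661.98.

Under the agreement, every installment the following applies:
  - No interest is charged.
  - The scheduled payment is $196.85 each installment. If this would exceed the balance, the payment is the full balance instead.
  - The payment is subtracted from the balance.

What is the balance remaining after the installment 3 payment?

$1,071.43

Installment 1: $1,661.98 − $196.85 → $1,465.13
Installment 2: $1,465.13 − $196.85 → $1,268.28
Installment 3: $1,268.28 − $196.85 → $1,071.43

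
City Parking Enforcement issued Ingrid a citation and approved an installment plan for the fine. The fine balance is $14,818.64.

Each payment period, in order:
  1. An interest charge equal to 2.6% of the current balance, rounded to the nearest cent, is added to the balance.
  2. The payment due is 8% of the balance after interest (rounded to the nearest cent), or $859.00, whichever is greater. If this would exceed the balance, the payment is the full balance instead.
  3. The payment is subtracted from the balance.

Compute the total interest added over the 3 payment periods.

# | Opening | Interest | Payment | End bal
1 | $14,818.64 | $385.28 | $1,216.31 | $13,987.61
2 | $13,987.61 | $363.68 | $1,148.10 | $13,203.19
3 | $13,203.19 | $343.28 | $1,083.72 | $12,462.75
Total interest: $385.28 + $363.68 + $343.28 = $1,092.24

$1,092.24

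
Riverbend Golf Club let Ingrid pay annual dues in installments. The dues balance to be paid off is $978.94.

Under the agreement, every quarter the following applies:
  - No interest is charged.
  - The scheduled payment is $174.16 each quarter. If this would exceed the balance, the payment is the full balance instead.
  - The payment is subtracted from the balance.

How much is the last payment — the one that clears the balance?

$108.14

# | Opening | Payment | End bal
1 | $978.94 | $174.16 | $804.78
2 | $804.78 | $174.16 | $630.62
3 | $630.62 | $174.16 | $456.46
4 | $456.46 | $174.16 | $282.30
5 | $282.30 | $174.16 | $108.14
6 | $108.14 | $108.14 | $0.00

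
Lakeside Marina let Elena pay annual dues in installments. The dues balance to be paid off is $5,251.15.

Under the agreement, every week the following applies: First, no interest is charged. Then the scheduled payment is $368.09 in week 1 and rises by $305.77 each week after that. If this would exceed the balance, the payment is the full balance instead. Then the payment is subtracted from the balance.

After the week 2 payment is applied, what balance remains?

Week 1: opening $5,251.15; payment $368.09; balance $4,883.06
Week 2: opening $4,883.06; payment $673.86; balance $4,209.20

$4,209.20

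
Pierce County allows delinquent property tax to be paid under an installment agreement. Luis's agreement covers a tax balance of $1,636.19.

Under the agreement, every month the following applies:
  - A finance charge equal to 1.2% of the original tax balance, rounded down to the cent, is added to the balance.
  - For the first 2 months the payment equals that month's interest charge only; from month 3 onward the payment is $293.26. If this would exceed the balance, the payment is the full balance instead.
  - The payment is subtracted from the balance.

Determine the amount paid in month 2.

Month 1: $1,636.19 +$19.63 interest = $1,655.82; pay $19.63 → $1,636.19
Month 2: $1,636.19 +$19.63 interest = $1,655.82; pay $19.63 → $1,636.19

$19.63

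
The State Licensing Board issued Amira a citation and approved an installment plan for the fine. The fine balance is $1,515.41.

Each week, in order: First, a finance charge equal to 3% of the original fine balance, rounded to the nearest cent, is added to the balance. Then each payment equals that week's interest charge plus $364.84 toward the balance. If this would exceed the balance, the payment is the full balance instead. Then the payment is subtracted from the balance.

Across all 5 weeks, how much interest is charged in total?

Week 1: opening $1,515.41; interest $45.46 → $1,560.87; payment $410.30; balance $1,150.57
Week 2: opening $1,150.57; interest $45.46 → $1,196.03; payment $410.30; balance $785.73
Week 3: opening $785.73; interest $45.46 → $831.19; payment $410.30; balance $420.89
Week 4: opening $420.89; interest $45.46 → $466.35; payment $410.30; balance $56.05
Week 5: opening $56.05; interest $45.46 → $101.51; payment $101.51; balance $0.00
Total interest: $45.46 + $45.46 + $45.46 + $45.46 + $45.46 = $227.30

$227.30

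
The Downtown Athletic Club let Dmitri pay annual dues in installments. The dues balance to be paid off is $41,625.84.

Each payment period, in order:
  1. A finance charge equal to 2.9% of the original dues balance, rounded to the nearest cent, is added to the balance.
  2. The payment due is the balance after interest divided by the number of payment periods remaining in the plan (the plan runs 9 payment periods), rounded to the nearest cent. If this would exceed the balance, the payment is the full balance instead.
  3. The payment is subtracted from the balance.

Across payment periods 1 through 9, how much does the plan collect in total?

$52,490.19

Payment period 1: $41,625.84 +$1,207.15 interest = $42,832.99; pay $4,759.22 → $38,073.77
Payment period 2: $38,073.77 +$1,207.15 interest = $39,280.92; pay $4,910.12 → $34,370.80
Payment period 3: $34,370.80 +$1,207.15 interest = $35,577.95; pay $5,082.56 → $30,495.39
Payment period 4: $30,495.39 +$1,207.15 interest = $31,702.54; pay $5,283.76 → $26,418.78
Payment period 5: $26,418.78 +$1,207.15 interest = $27,625.93; pay $5,525.19 → $22,100.74
Payment period 6: $22,100.74 +$1,207.15 interest = $23,307.89; pay $5,826.97 → $17,480.92
Payment period 7: $17,480.92 +$1,207.15 interest = $18,688.07; pay $6,229.36 → $12,458.71
Payment period 8: $12,458.71 +$1,207.15 interest = $13,665.86; pay $6,832.93 → $6,832.93
Payment period 9: $6,832.93 +$1,207.15 interest = $8,040.08; pay $8,040.08 → $0.00
Total paid: $52,490.19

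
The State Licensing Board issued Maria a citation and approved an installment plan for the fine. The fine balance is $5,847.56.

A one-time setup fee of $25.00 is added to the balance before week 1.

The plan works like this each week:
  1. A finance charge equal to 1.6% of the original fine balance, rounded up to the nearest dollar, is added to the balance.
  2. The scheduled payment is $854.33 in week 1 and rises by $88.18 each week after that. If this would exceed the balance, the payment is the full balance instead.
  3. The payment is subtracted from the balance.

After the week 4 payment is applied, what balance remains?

Week 1: $5,872.56 +$94.00 interest = $5,966.56; pay $854.33 → $5,112.23
Week 2: $5,112.23 +$94.00 interest = $5,206.23; pay $942.51 → $4,263.72
Week 3: $4,263.72 +$94.00 interest = $4,357.72; pay $1,030.69 → $3,327.03
Week 4: $3,327.03 +$94.00 interest = $3,421.03; pay $1,118.87 → $2,302.16

$2,302.16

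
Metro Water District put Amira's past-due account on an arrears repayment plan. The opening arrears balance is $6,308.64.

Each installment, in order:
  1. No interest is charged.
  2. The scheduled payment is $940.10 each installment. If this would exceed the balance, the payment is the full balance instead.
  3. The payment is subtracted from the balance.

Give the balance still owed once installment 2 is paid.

$4,428.44

Installment 1: $6,308.64 − $940.10 → $5,368.54
Installment 2: $5,368.54 − $940.10 → $4,428.44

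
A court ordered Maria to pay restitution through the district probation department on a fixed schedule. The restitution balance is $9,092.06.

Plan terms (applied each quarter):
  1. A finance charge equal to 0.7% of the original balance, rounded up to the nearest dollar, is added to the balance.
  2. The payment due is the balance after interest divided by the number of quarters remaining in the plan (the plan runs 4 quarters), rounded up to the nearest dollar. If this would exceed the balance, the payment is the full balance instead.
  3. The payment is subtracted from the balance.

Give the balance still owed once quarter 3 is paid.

$2,341.06

Quarter 1: $9,092.06 +$64.00 interest = $9,156.06; pay $2,290.00 → $6,866.06
Quarter 2: $6,866.06 +$64.00 interest = $6,930.06; pay $2,311.00 → $4,619.06
Quarter 3: $4,619.06 +$64.00 interest = $4,683.06; pay $2,342.00 → $2,341.06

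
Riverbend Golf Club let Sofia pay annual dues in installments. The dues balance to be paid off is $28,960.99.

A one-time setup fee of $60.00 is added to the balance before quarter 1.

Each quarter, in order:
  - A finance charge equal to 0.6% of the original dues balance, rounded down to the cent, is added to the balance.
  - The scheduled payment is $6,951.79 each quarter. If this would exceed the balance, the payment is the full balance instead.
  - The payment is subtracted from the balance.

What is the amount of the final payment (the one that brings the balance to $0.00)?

$2,082.63

Quarter 1: $29,020.99 +$173.76 interest = $29,194.75; pay $6,951.79 → $22,242.96
Quarter 2: $22,242.96 +$173.76 interest = $22,416.72; pay $6,951.79 → $15,464.93
Quarter 3: $15,464.93 +$173.76 interest = $15,638.69; pay $6,951.79 → $8,686.90
Quarter 4: $8,686.90 +$173.76 interest = $8,860.66; pay $6,951.79 → $1,908.87
Quarter 5: $1,908.87 +$173.76 interest = $2,082.63; pay $2,082.63 → $0.00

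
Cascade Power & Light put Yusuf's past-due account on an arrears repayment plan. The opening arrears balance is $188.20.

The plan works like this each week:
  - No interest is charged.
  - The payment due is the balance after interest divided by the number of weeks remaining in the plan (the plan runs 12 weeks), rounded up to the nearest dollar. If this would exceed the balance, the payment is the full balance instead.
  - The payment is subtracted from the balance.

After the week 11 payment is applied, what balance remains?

$14.20

Week 1: opening $188.20; payment $16.00; balance $172.20
Week 2: opening $172.20; payment $16.00; balance $156.20
Week 3: opening $156.20; payment $16.00; balance $140.20
Week 4: opening $140.20; payment $16.00; balance $124.20
Week 5: opening $124.20; payment $16.00; balance $108.20
Week 6: opening $108.20; payment $16.00; balance $92.20
Week 7: opening $92.20; payment $16.00; balance $76.20
Week 8: opening $76.20; payment $16.00; balance $60.20
Week 9: opening $60.20; payment $16.00; balance $44.20
Week 10: opening $44.20; payment $15.00; balance $29.20
Week 11: opening $29.20; payment $15.00; balance $14.20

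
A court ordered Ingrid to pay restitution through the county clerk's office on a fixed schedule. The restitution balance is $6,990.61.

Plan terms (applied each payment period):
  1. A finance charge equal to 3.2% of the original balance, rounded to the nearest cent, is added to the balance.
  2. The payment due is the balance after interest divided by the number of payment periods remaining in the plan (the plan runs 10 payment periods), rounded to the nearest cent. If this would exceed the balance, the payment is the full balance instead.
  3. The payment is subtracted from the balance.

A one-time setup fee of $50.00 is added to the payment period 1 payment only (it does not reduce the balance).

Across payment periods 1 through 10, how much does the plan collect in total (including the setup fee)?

$9,277.61

Payment period 1: $6,990.61 +$223.70 interest = $7,214.31; pay $721.43 (+ $50.00 fee) → $6,492.88
Payment period 2: $6,492.88 +$223.70 interest = $6,716.58; pay $746.29 → $5,970.29
Payment period 3: $5,970.29 +$223.70 interest = $6,193.99; pay $774.25 → $5,419.74
Payment period 4: $5,419.74 +$223.70 interest = $5,643.44; pay $806.21 → $4,837.23
Payment period 5: $4,837.23 +$223.70 interest = $5,060.93; pay $843.49 → $4,217.44
Payment period 6: $4,217.44 +$223.70 interest = $4,441.14; pay $888.23 → $3,552.91
Payment period 7: $3,552.91 +$223.70 interest = $3,776.61; pay $944.15 → $2,832.46
Payment period 8: $2,832.46 +$223.70 interest = $3,056.16; pay $1,018.72 → $2,037.44
Payment period 9: $2,037.44 +$223.70 interest = $2,261.14; pay $1,130.57 → $1,130.57
Payment period 10: $1,130.57 +$223.70 interest = $1,354.27; pay $1,354.27 → $0.00
Total paid: $9,277.61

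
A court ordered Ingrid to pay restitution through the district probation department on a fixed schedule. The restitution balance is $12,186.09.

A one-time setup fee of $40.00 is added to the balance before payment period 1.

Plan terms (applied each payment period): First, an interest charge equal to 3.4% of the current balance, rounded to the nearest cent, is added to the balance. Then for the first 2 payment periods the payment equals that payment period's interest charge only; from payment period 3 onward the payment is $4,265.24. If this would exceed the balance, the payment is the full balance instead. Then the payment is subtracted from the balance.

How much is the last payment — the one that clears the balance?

Payment period 1: opening $12,226.09; interest $415.69 → $12,641.78; payment $415.69; balance $12,226.09
Payment period 2: opening $12,226.09; interest $415.69 → $12,641.78; payment $415.69; balance $12,226.09
Payment period 3: opening $12,226.09; interest $415.69 → $12,641.78; payment $4,265.24; balance $8,376.54
Payment period 4: opening $8,376.54; interest $284.80 → $8,661.34; payment $4,265.24; balance $4,396.10
Payment period 5: opening $4,396.10; interest $149.47 → $4,545.57; payment $4,265.24; balance $280.33
Payment period 6: opening $280.33; interest $9.53 → $289.86; payment $289.86; balance $0.00

$289.86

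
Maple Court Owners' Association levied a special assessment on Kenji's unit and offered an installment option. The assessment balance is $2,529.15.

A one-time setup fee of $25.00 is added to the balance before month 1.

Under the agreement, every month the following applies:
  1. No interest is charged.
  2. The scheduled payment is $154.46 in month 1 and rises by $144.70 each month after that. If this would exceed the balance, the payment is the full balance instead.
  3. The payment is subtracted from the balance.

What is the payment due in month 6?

# | Opening | Payment | End bal
1 | $2,554.15 | $154.46 | $2,399.69
2 | $2,399.69 | $299.16 | $2,100.53
3 | $2,100.53 | $443.86 | $1,656.67
4 | $1,656.67 | $588.56 | $1,068.11
5 | $1,068.11 | $733.26 | $334.85
6 | $334.85 | $334.85 | $0.00

$334.85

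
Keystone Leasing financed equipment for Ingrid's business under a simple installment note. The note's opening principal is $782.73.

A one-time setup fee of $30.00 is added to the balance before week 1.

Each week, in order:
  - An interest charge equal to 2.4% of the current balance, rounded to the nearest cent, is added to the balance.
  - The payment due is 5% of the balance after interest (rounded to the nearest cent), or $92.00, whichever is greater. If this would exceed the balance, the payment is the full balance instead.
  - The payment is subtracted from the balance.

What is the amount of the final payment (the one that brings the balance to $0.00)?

# | Opening | Interest | Payment | End bal
1 | $812.73 | $19.51 | $92.00 | $740.24
2 | $740.24 | $17.77 | $92.00 | $666.01
3 | $666.01 | $15.98 | $92.00 | $589.99
4 | $589.99 | $14.16 | $92.00 | $512.15
5 | $512.15 | $12.29 | $92.00 | $432.44
6 | $432.44 | $10.38 | $92.00 | $350.82
7 | $350.82 | $8.42 | $92.00 | $267.24
8 | $267.24 | $6.41 | $92.00 | $181.65
9 | $181.65 | $4.36 | $92.00 | $94.01
10 | $94.01 | $2.26 | $92.00 | $4.27
11 | $4.27 | $0.10 | $4.37 | $0.00

$4.37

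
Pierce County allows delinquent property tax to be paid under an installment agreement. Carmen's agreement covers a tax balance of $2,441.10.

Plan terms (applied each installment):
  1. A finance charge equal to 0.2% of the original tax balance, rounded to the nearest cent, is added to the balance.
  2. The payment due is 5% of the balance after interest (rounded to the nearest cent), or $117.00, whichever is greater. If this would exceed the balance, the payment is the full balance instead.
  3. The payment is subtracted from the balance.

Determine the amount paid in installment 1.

Installment 1: $2,441.10 +$4.88 interest = $2,445.98; pay $122.30 → $2,323.68

$122.30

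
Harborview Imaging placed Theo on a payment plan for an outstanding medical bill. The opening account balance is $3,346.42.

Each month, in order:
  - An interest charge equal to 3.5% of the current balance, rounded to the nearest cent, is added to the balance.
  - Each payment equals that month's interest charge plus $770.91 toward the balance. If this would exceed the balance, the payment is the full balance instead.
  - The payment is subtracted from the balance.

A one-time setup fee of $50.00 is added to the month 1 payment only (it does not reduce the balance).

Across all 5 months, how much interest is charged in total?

Month 1: opening $3,346.42; interest $117.12 → $3,463.54; payment $888.03 (+ $50.00 fee); balance $2,575.51
Month 2: opening $2,575.51; interest $90.14 → $2,665.65; payment $861.05; balance $1,804.60
Month 3: opening $1,804.60; interest $63.16 → $1,867.76; payment $834.07; balance $1,033.69
Month 4: opening $1,033.69; interest $36.18 → $1,069.87; payment $807.09; balance $262.78
Month 5: opening $262.78; interest $9.20 → $271.98; payment $271.98; balance $0.00
Total interest: $117.12 + $90.14 + $63.16 + $36.18 + $9.20 = $315.80

$315.80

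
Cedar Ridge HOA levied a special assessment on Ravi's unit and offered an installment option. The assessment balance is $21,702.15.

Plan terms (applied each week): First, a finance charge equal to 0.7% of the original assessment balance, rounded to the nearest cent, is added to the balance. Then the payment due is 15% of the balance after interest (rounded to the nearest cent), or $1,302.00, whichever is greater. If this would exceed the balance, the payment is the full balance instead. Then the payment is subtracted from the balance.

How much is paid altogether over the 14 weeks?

$23,829.03

# | Opening | Interest | Payment | End bal
1 | $21,702.15 | $151.92 | $3,278.11 | $18,575.96
2 | $18,575.96 | $151.92 | $2,809.18 | $15,918.70
3 | $15,918.70 | $151.92 | $2,410.59 | $13,660.03
4 | $13,660.03 | $151.92 | $2,071.79 | $11,740.16
5 | $11,740.16 | $151.92 | $1,783.81 | $10,108.27
6 | $10,108.27 | $151.92 | $1,539.03 | $8,721.16
7 | $8,721.16 | $151.92 | $1,330.96 | $7,542.12
8 | $7,542.12 | $151.92 | $1,302.00 | $6,392.04
9 | $6,392.04 | $151.92 | $1,302.00 | $5,241.96
10 | $5,241.96 | $151.92 | $1,302.00 | $4,091.88
11 | $4,091.88 | $151.92 | $1,302.00 | $2,941.80
12 | $2,941.80 | $151.92 | $1,302.00 | $1,791.72
13 | $1,791.72 | $151.92 | $1,302.00 | $641.64
14 | $641.64 | $151.92 | $793.56 | $0.00
Total paid: $23,829.03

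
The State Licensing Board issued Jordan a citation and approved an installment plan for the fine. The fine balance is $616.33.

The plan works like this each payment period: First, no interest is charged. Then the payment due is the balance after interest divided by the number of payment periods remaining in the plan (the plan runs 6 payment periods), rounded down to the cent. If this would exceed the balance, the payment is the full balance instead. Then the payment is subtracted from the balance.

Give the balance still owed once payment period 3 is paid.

$308.17

Payment period 1: opening $616.33; payment $102.72; balance $513.61
Payment period 2: opening $513.61; payment $102.72; balance $410.89
Payment period 3: opening $410.89; payment $102.72; balance $308.17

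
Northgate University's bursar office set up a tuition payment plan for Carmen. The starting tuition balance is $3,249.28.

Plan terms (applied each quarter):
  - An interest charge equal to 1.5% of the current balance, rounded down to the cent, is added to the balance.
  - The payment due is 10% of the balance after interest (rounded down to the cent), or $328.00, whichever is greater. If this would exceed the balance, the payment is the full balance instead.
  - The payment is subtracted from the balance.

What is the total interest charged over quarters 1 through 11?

Quarter 1: opening $3,249.28; interest $48.73 → $3,298.01; payment $329.80; balance $2,968.21
Quarter 2: opening $2,968.21; interest $44.52 → $3,012.73; payment $328.00; balance $2,684.73
Quarter 3: opening $2,684.73; interest $40.27 → $2,725.00; payment $328.00; balance $2,397.00
Quarter 4: opening $2,397.00; interest $35.95 → $2,432.95; payment $328.00; balance $2,104.95
Quarter 5: opening $2,104.95; interest $31.57 → $2,136.52; payment $328.00; balance $1,808.52
Quarter 6: opening $1,808.52; interest $27.12 → $1,835.64; payment $328.00; balance $1,507.64
Quarter 7: opening $1,507.64; interest $22.61 → $1,530.25; payment $328.00; balance $1,202.25
Quarter 8: opening $1,202.25; interest $18.03 → $1,220.28; payment $328.00; balance $892.28
Quarter 9: opening $892.28; interest $13.38 → $905.66; payment $328.00; balance $577.66
Quarter 10: opening $577.66; interest $8.66 → $586.32; payment $328.00; balance $258.32
Quarter 11: opening $258.32; interest $3.87 → $262.19; payment $262.19; balance $0.00
Total interest: $48.73 + $44.52 + $40.27 + $35.95 + $31.57 + $27.12 + $22.61 + $18.03 + $13.38 + $8.66 + $3.87 = $294.71

$294.71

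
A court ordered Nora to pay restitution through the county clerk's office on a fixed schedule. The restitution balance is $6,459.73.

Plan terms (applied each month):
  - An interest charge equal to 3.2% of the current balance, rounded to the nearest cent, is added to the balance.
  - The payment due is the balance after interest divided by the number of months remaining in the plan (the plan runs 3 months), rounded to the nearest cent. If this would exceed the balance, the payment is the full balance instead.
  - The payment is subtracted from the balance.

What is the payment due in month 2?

Month 1: $6,459.73 +$206.71 interest = $6,666.44; pay $2,222.15 → $4,444.29
Month 2: $4,444.29 +$142.22 interest = $4,586.51; pay $2,293.26 → $2,293.25

$2,293.26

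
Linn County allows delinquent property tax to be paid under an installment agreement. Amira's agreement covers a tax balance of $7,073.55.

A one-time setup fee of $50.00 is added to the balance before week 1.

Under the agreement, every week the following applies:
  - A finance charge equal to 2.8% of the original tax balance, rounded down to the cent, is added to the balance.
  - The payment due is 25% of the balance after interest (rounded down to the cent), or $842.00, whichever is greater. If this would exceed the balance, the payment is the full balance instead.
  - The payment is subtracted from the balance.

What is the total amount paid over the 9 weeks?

# | Opening | Interest | Payment | End bal
1 | $7,123.55 | $198.05 | $1,830.40 | $5,491.20
2 | $5,491.20 | $198.05 | $1,422.31 | $4,266.94
3 | $4,266.94 | $198.05 | $1,116.24 | $3,348.75
4 | $3,348.75 | $198.05 | $886.70 | $2,660.10
5 | $2,660.10 | $198.05 | $842.00 | $2,016.15
6 | $2,016.15 | $198.05 | $842.00 | $1,372.20
7 | $1,372.20 | $198.05 | $842.00 | $728.25
8 | $728.25 | $198.05 | $842.00 | $84.30
9 | $84.30 | $198.05 | $282.35 | $0.00
Total paid: $8,906.00

$8,906.00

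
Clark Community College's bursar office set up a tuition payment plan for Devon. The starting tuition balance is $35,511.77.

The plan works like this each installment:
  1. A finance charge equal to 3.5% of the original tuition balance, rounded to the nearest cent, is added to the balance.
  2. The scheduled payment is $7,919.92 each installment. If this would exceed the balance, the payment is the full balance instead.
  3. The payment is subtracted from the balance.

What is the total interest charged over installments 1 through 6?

# | Opening | Interest | Payment | End bal
1 | $35,511.77 | $1,242.91 | $7,919.92 | $28,834.76
2 | $28,834.76 | $1,242.91 | $7,919.92 | $22,157.75
3 | $22,157.75 | $1,242.91 | $7,919.92 | $15,480.74
4 | $15,480.74 | $1,242.91 | $7,919.92 | $8,803.73
5 | $8,803.73 | $1,242.91 | $7,919.92 | $2,126.72
6 | $2,126.72 | $1,242.91 | $3,369.63 | $0.00
Total interest: $1,242.91 + $1,242.91 + $1,242.91 + $1,242.91 + $1,242.91 + $1,242.91 = $7,457.46

$7,457.46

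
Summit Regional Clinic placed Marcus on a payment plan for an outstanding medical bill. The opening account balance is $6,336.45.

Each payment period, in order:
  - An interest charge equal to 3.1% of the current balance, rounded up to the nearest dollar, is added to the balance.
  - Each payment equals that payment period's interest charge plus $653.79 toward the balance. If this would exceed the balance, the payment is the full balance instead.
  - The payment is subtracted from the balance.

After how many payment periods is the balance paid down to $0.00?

# | Opening | Interest | Payment | End bal
1 | $6,336.45 | $197.00 | $850.79 | $5,682.66
2 | $5,682.66 | $177.00 | $830.79 | $5,028.87
3 | $5,028.87 | $156.00 | $809.79 | $4,375.08
4 | $4,375.08 | $136.00 | $789.79 | $3,721.29
5 | $3,721.29 | $116.00 | $769.79 | $3,067.50
6 | $3,067.50 | $96.00 | $749.79 | $2,413.71
7 | $2,413.71 | $75.00 | $728.79 | $1,759.92
8 | $1,759.92 | $55.00 | $708.79 | $1,106.13
9 | $1,106.13 | $35.00 | $688.79 | $452.34
10 | $452.34 | $15.00 | $467.34 | $0.00
Balance reaches $0.00 in payment period 10.

10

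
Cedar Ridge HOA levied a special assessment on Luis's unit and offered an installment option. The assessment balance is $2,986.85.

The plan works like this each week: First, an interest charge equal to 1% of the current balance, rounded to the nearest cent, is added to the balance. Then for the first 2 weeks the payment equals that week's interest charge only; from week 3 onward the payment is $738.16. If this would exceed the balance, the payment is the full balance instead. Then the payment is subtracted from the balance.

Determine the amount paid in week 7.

$112.02

Week 1: opening $2,986.85; interest $29.87 → $3,016.72; payment $29.87; balance $2,986.85
Week 2: opening $2,986.85; interest $29.87 → $3,016.72; payment $29.87; balance $2,986.85
Week 3: opening $2,986.85; interest $29.87 → $3,016.72; payment $738.16; balance $2,278.56
Week 4: opening $2,278.56; interest $22.79 → $2,301.35; payment $738.16; balance $1,563.19
Week 5: opening $1,563.19; interest $15.63 → $1,578.82; payment $738.16; balance $840.66
Week 6: opening $840.66; interest $8.41 → $849.07; payment $738.16; balance $110.91
Week 7: opening $110.91; interest $1.11 → $112.02; payment $112.02; balance $0.00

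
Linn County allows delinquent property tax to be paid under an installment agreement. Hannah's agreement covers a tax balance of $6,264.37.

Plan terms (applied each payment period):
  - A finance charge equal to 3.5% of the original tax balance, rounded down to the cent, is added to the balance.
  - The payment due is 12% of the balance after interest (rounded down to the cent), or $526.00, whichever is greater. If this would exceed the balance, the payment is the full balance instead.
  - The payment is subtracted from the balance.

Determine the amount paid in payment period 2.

$710.98

Payment period 1: opening $6,264.37; interest $219.25 → $6,483.62; payment $778.03; balance $5,705.59
Payment period 2: opening $5,705.59; interest $219.25 → $5,924.84; payment $710.98; balance $5,213.86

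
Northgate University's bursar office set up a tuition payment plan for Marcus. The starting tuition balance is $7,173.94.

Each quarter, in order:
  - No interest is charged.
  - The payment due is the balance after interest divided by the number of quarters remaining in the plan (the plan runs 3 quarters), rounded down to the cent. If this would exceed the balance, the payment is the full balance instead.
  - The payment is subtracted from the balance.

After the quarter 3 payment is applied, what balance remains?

# | Opening | Payment | End bal
1 | $7,173.94 | $2,391.31 | $4,782.63
2 | $4,782.63 | $2,391.31 | $2,391.32
3 | $2,391.32 | $2,391.32 | $0.00

$0.00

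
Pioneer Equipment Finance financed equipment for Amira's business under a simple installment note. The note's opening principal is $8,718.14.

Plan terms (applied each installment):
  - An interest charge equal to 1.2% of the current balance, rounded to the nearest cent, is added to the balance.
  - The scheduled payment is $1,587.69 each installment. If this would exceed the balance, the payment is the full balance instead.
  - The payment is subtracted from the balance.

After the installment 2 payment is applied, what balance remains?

Installment 1: $8,718.14 +$104.62 interest = $8,822.76; pay $1,587.69 → $7,235.07
Installment 2: $7,235.07 +$86.82 interest = $7,321.89; pay $1,587.69 → $5,734.20

$5,734.20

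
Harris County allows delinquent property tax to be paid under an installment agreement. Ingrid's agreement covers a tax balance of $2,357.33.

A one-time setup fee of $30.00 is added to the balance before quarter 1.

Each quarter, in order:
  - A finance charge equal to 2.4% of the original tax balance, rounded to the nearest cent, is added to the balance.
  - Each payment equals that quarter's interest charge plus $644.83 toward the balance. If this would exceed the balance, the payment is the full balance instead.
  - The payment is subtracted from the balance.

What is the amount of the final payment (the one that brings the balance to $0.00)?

Quarter 1: opening $2,387.33; interest $56.58 → $2,443.91; payment $701.41; balance $1,742.50
Quarter 2: opening $1,742.50; interest $56.58 → $1,799.08; payment $701.41; balance $1,097.67
Quarter 3: opening $1,097.67; interest $56.58 → $1,154.25; payment $701.41; balance $452.84
Quarter 4: opening $452.84; interest $56.58 → $509.42; payment $509.42; balance $0.00

$509.42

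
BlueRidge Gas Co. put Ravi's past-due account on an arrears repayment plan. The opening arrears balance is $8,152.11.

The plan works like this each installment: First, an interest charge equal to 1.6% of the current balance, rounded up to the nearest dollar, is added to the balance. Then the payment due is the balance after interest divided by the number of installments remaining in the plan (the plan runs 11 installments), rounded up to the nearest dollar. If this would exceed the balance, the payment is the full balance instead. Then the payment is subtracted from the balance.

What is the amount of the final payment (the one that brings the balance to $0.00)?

Installment 1: $8,152.11 +$131.00 interest = $8,283.11; pay $754.00 → $7,529.11
Installment 2: $7,529.11 +$121.00 interest = $7,650.11; pay $766.00 → $6,884.11
Installment 3: $6,884.11 +$111.00 interest = $6,995.11; pay $778.00 → $6,217.11
Installment 4: $6,217.11 +$100.00 interest = $6,317.11; pay $790.00 → $5,527.11
Installment 5: $5,527.11 +$89.00 interest = $5,616.11; pay $803.00 → $4,813.11
Installment 6: $4,813.11 +$78.00 interest = $4,891.11; pay $816.00 → $4,075.11
Installment 7: $4,075.11 +$66.00 interest = $4,141.11; pay $829.00 → $3,312.11
Installment 8: $3,312.11 +$53.00 interest = $3,365.11; pay $842.00 → $2,523.11
Installment 9: $2,523.11 +$41.00 interest = $2,564.11; pay $855.00 → $1,709.11
Installment 10: $1,709.11 +$28.00 interest = $1,737.11; pay $869.00 → $868.11
Installment 11: $868.11 +$14.00 interest = $882.11; pay $882.11 → $0.00

$882.11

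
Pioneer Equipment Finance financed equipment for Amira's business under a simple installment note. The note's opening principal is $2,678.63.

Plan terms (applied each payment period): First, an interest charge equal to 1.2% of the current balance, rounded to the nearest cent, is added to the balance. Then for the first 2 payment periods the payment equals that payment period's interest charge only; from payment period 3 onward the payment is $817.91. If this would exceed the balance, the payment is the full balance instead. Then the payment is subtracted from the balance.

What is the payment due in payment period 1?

$32.14

Payment period 1: $2,678.63 +$32.14 interest = $2,710.77; pay $32.14 → $2,678.63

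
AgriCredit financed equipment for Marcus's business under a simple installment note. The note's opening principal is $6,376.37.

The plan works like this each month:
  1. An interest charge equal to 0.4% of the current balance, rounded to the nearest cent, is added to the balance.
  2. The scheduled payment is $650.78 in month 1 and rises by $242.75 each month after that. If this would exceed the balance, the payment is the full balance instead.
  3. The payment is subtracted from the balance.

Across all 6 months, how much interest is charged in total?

$95.84

Month 1: opening $6,376.37; interest $25.51 → $6,401.88; payment $650.78; balance $5,751.10
Month 2: opening $5,751.10; interest $23.00 → $5,774.10; payment $893.53; balance $4,880.57
Month 3: opening $4,880.57; interest $19.52 → $4,900.09; payment $1,136.28; balance $3,763.81
Month 4: opening $3,763.81; interest $15.06 → $3,778.87; payment $1,379.03; balance $2,399.84
Month 5: opening $2,399.84; interest $9.60 → $2,409.44; payment $1,621.78; balance $787.66
Month 6: opening $787.66; interest $3.15 → $790.81; payment $790.81; balance $0.00
Total interest: $25.51 + $23.00 + $19.52 + $15.06 + $9.60 + $3.15 = $95.84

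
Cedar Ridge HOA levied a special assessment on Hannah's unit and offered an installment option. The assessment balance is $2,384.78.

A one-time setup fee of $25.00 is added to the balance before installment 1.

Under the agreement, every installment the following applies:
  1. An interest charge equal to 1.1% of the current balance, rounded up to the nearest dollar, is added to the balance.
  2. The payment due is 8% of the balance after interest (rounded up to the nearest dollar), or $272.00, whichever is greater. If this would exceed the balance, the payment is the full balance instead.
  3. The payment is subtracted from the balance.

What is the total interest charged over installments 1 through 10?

$146.00

Installment 1: $2,409.78 +$27.00 interest = $2,436.78; pay $272.00 → $2,164.78
Installment 2: $2,164.78 +$24.00 interest = $2,188.78; pay $272.00 → $1,916.78
Installment 3: $1,916.78 +$22.00 interest = $1,938.78; pay $272.00 → $1,666.78
Installment 4: $1,666.78 +$19.00 interest = $1,685.78; pay $272.00 → $1,413.78
Installment 5: $1,413.78 +$16.00 interest = $1,429.78; pay $272.00 → $1,157.78
Installment 6: $1,157.78 +$13.00 interest = $1,170.78; pay $272.00 → $898.78
Installment 7: $898.78 +$10.00 interest = $908.78; pay $272.00 → $636.78
Installment 8: $636.78 +$8.00 interest = $644.78; pay $272.00 → $372.78
Installment 9: $372.78 +$5.00 interest = $377.78; pay $272.00 → $105.78
Installment 10: $105.78 +$2.00 interest = $107.78; pay $107.78 → $0.00
Total interest: $27.00 + $24.00 + $22.00 + $19.00 + $16.00 + $13.00 + $10.00 + $8.00 + $5.00 + $2.00 = $146.00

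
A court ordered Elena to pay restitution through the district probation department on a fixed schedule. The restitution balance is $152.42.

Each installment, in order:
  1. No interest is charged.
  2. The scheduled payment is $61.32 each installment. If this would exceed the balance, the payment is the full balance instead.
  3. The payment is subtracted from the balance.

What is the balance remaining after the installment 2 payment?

$29.78

# | Opening | Payment | End bal
1 | $152.42 | $61.32 | $91.10
2 | $91.10 | $61.32 | $29.78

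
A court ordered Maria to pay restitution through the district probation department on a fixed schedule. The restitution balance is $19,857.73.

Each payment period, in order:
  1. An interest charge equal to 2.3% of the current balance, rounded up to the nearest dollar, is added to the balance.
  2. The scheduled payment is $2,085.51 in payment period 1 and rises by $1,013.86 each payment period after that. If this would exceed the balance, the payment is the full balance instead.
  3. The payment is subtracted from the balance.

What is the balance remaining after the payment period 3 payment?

Payment period 1: opening $19,857.73; interest $457.00 → $20,314.73; payment $2,085.51; balance $18,229.22
Payment period 2: opening $18,229.22; interest $420.00 → $18,649.22; payment $3,099.37; balance $15,549.85
Payment period 3: opening $15,549.85; interest $358.00 → $15,907.85; payment $4,113.23; balance $11,794.62

$11,794.62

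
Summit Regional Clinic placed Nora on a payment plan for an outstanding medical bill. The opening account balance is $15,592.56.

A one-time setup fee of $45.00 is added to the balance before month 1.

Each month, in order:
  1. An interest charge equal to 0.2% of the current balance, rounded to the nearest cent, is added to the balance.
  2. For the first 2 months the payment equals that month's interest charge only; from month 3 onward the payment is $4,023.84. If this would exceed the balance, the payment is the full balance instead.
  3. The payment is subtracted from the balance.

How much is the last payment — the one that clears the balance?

$3,643.17

Month 1: opening $15,637.56; interest $31.28 → $15,668.84; payment $31.28; balance $15,637.56
Month 2: opening $15,637.56; interest $31.28 → $15,668.84; payment $31.28; balance $15,637.56
Month 3: opening $15,637.56; interest $31.28 → $15,668.84; payment $4,023.84; balance $11,645.00
Month 4: opening $11,645.00; interest $23.29 → $11,668.29; payment $4,023.84; balance $7,644.45
Month 5: opening $7,644.45; interest $15.29 → $7,659.74; payment $4,023.84; balance $3,635.90
Month 6: opening $3,635.90; interest $7.27 → $3,643.17; payment $3,643.17; balance $0.00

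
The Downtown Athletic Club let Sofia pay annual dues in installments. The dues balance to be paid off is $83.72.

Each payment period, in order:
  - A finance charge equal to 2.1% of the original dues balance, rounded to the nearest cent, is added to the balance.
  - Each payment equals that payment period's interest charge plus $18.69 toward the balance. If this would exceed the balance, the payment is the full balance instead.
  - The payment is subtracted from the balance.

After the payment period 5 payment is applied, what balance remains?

Payment period 1: $83.72 +$1.76 interest = $85.48; pay $20.45 → $65.03
Payment period 2: $65.03 +$1.76 interest = $66.79; pay $20.45 → $46.34
Payment period 3: $46.34 +$1.76 interest = $48.10; pay $20.45 → $27.65
Payment period 4: $27.65 +$1.76 interest = $29.41; pay $20.45 → $8.96
Payment period 5: $8.96 +$1.76 interest = $10.72; pay $10.72 → $0.00

$0.00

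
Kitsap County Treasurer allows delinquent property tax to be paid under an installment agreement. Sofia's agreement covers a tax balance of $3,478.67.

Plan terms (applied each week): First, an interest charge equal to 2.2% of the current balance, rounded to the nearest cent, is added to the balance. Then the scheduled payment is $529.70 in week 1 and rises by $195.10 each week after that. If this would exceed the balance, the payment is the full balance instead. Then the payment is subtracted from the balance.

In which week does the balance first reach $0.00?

5

Week 1: opening $3,478.67; interest $76.53 → $3,555.20; payment $529.70; balance $3,025.50
Week 2: opening $3,025.50; interest $66.56 → $3,092.06; payment $724.80; balance $2,367.26
Week 3: opening $2,367.26; interest $52.08 → $2,419.34; payment $919.90; balance $1,499.44
Week 4: opening $1,499.44; interest $32.99 → $1,532.43; payment $1,115.00; balance $417.43
Week 5: opening $417.43; interest $9.18 → $426.61; payment $426.61; balance $0.00
Balance reaches $0.00 in week 5.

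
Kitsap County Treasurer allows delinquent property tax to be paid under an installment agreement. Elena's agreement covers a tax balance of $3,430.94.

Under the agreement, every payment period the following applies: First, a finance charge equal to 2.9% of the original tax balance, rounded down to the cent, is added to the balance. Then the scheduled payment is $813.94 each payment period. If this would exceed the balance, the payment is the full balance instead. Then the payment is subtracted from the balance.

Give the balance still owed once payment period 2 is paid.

$2,002.04

Payment period 1: $3,430.94 +$99.49 interest = $3,530.43; pay $813.94 → $2,716.49
Payment period 2: $2,716.49 +$99.49 interest = $2,815.98; pay $813.94 → $2,002.04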